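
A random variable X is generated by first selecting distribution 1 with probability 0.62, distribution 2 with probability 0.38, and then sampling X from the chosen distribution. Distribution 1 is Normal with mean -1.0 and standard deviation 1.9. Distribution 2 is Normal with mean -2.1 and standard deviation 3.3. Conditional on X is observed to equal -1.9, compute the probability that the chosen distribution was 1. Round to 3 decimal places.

0.717

Likelihoods f(-1.9 | ·): 1: 0.187687; 2: 0.12067.
Posterior ∝ prior × likelihood. Numerator for 1: 0.62·0.187687 = 0.116366.
Normalizing constant: 0.62·0.187687 + 0.38·0.12067 = 0.16222.
P(1 | observation) = 0.116366 / 0.16222 = 0.717332.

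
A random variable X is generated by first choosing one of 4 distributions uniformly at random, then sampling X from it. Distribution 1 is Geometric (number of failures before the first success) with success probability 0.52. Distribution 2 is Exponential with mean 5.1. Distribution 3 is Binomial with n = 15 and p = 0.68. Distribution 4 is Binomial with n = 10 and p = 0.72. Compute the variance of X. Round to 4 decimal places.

19.6618

Per component, 1: μ=0.923077, E[X²]=2.62722; 2: μ=5.1, E[X²]=52.02; 3: μ=10.2, E[X²]=107.304; 4: μ=7.2, E[X²]=53.856.
E[X] = 0.25·0.923077 + 0.25·5.1 + 0.25·10.2 + 0.25·7.2 = 5.85577.
E[X²] = 0.25·2.62722 + 0.25·52.02 + 0.25·107.304 + 0.25·53.856 = 53.9518.
Var(X) = E[X²] − (E[X])² = 53.9518 − 34.29 = 19.6618.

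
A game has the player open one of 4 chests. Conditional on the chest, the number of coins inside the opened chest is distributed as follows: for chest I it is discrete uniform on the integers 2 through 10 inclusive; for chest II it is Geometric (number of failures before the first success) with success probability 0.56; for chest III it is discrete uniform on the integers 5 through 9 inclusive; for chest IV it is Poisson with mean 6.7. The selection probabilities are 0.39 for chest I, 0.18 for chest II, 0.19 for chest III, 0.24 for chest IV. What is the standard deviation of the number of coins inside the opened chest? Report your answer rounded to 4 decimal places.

3.1153

Per component, I: μ=6, E[X²]=42.6667; II: μ=0.785714, E[X²]=2.02041; III: μ=7, E[X²]=51; IV: μ=6.7, E[X²]=51.59.
E[X] = 0.39·6 + 0.18·0.785714 + 0.19·7 + 0.24·6.7 = 5.41943.
E[X²] = 0.39·42.6667 + 0.18·2.02041 + 0.19·51 + 0.24·51.59 = 39.0753.
Var(X) = E[X²] − (E[X])² = 39.0753 − 29.3702 = 9.70507.
SD(X) = √9.70507 = 3.1153.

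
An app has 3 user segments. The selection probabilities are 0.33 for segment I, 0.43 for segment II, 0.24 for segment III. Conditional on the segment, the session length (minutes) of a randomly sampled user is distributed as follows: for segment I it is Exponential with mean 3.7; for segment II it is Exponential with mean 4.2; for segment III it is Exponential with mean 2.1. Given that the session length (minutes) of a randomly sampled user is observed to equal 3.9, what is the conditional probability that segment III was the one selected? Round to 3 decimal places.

0.200

Likelihoods f(3.9 | ·): I: 0.0941951; II: 0.0940757; III: 0.0743419.
Posterior ∝ prior × likelihood. Numerator for III: 0.24·0.0743419 = 0.0178421.
Normalizing constant: 0.33·0.0941951 + 0.43·0.0940757 + 0.24·0.0743419 = 0.089379.
P(III | observation) = 0.0178421 / 0.089379 = 0.199623.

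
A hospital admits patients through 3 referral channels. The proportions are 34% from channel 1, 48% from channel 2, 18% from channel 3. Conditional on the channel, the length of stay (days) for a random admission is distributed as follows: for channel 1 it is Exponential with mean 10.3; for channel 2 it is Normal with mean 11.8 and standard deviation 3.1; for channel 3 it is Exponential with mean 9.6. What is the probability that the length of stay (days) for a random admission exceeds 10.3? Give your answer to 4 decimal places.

0.5158

Conditional on each channel, P(X > 10.3): 1: 0.367879; 2: 0.685761; 3: 0.34201.
By total probability, P(X > 10.3) = 0.34·0.367879 + 0.48·0.685761 + 0.18·0.34201 = 0.515806.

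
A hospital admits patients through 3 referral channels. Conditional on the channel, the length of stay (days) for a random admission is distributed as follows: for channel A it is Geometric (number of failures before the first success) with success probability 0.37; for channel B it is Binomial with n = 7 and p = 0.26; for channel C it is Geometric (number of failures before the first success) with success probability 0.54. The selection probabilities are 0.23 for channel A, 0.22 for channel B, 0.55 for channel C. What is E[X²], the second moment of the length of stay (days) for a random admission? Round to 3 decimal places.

4.017

For each component E[X²] = Var + (mean)², giving A: 7.5011; B: 4.6592; C: 2.30316.
Overall E[X²] = 0.23·7.5011 + 0.22·4.6592 + 0.55·2.30316 = 4.01701.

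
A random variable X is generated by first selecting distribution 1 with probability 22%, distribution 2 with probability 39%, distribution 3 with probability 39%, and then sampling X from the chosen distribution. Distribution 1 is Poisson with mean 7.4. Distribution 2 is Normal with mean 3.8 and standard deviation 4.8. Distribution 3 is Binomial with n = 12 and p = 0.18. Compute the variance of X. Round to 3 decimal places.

15.181

Per component, 1: μ=7.4, E[X²]=62.16; 2: μ=3.8, E[X²]=37.48; 3: μ=2.16, E[X²]=6.4368.
E[X] = 0.22·7.4 + 0.39·3.8 + 0.39·2.16 = 3.9524.
E[X²] = 0.22·62.16 + 0.39·37.48 + 0.39·6.4368 = 30.8028.
Var(X) = E[X²] − (E[X])² = 30.8028 − 15.6215 = 15.1813.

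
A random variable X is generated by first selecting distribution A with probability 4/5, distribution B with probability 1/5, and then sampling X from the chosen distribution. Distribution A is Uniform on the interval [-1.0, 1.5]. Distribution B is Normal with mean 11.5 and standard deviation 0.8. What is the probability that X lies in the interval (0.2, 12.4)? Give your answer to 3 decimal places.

0.590

Conditional on each component, P(0.2 < X < 12.4): A: 0.52; B: 0.869705.
By total probability, P(0.2 < X < 12.4) = 0.8·0.52 + 0.2·0.869705 = 0.589941.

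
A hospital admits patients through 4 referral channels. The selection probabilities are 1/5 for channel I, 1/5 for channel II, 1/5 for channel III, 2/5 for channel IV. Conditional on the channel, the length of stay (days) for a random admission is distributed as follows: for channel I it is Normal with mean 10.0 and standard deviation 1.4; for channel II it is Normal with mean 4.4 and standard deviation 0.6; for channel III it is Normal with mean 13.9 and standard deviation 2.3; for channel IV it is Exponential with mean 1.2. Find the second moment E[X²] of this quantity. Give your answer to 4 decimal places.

For each component E[X²] = Var + (mean)², giving I: 101.96; II: 19.72; III: 198.5; IV: 2.88.
Overall E[X²] = 0.2·101.96 + 0.2·19.72 + 0.2·198.5 + 0.4·2.88 = 65.188.

65.1880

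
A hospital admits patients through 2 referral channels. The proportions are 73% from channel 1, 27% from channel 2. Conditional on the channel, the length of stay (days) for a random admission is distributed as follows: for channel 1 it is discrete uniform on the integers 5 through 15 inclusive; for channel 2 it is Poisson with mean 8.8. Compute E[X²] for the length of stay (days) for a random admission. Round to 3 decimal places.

103.585

For each component E[X²] = Var + (mean)², giving 1: 110; 2: 86.24.
Overall E[X²] = 0.73·110 + 0.27·86.24 = 103.585.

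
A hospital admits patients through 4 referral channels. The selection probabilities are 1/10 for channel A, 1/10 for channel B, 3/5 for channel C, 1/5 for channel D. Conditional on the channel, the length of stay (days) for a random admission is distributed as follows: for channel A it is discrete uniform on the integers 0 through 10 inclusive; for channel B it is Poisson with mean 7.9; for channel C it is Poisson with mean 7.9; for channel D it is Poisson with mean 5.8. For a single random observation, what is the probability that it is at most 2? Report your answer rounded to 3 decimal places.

Conditional on each channel, P(X ≤ 2): A: 0.272727; B: 0.0148687; C: 0.0148687; D: 0.0715108.
By total probability, P(X ≤ 2) = 0.1·0.272727 + 0.1·0.0148687 + 0.6·0.0148687 + 0.2·0.0715108 = 0.051983.

0.052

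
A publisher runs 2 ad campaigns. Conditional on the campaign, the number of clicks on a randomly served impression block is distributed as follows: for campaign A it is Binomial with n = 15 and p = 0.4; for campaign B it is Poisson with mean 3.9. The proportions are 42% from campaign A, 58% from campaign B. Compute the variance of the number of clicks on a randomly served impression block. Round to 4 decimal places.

4.8483

Per component, A: μ=6, E[X²]=39.6; B: μ=3.9, E[X²]=19.11.
E[X] = 0.42·6 + 0.58·3.9 = 4.782.
E[X²] = 0.42·39.6 + 0.58·19.11 = 27.7158.
Var(X) = E[X²] − (E[X])² = 27.7158 − 22.8675 = 4.84828.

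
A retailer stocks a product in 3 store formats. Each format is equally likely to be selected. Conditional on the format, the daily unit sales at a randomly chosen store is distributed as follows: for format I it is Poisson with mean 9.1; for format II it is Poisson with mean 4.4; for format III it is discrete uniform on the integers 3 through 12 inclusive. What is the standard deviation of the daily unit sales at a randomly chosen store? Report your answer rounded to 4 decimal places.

3.3252

Per component, I: μ=9.1, E[X²]=91.91; II: μ=4.4, E[X²]=23.76; III: μ=7.5, E[X²]=64.5.
E[X] = 0.333333·9.1 + 0.333333·4.4 + 0.333333·7.5 = 7.
E[X²] = 0.333333·91.91 + 0.333333·23.76 + 0.333333·64.5 = 60.0567.
Var(X) = E[X²] − (E[X])² = 60.0567 − 49 = 11.0567.
SD(X) = √11.0567 = 3.32516.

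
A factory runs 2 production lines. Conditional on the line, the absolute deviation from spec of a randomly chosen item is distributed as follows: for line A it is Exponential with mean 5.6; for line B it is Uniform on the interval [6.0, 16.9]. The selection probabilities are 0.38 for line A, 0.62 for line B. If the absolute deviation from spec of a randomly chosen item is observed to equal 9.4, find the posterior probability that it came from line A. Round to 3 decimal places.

0.182

Likelihoods f(9.4 | ·): A: 0.0333286; B: 0.0917431.
Posterior ∝ prior × likelihood. Numerator for A: 0.38·0.0333286 = 0.0126649.
Normalizing constant: 0.38·0.0333286 + 0.62·0.0917431 = 0.0695456.
P(A | observation) = 0.0126649 / 0.0695456 = 0.182109.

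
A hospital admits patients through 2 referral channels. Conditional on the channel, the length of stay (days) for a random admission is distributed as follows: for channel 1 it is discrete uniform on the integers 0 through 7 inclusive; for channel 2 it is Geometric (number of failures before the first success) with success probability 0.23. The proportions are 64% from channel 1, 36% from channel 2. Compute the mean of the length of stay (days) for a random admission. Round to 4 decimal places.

Component means — 1: 3.5; 2: 3.34783.
E[X] = 0.64·3.5 + 0.36·3.34783 = 3.44522.

3.4452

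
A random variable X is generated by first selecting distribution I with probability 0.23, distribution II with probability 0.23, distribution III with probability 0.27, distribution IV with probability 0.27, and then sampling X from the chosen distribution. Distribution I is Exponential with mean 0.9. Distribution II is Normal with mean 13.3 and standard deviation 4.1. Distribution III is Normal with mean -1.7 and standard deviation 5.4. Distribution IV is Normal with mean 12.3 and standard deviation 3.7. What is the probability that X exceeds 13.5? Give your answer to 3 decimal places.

0.212

Conditional on each component, P(X > 13.5): I: 3.05902e-07; II: 0.480547; III: 0.00244027; IV: 0.372846.
By total probability, P(X > 13.5) = 0.23·3.05902e-07 + 0.23·0.480547 + 0.27·0.00244027 + 0.27·0.372846 = 0.211853.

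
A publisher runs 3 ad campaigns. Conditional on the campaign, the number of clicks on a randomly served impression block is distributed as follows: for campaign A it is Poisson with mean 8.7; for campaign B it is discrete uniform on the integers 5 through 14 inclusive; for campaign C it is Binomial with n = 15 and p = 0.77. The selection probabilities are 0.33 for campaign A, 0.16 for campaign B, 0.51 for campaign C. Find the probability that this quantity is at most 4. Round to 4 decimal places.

Conditional on each campaign, P(X ≤ 4): A: 0.0659685; B: 0; C: 5.05991e-05.
By total probability, P(X ≤ 4) = 0.33·0.0659685 + 0.16·0 + 0.51·5.05991e-05 = 0.0217954.

0.0218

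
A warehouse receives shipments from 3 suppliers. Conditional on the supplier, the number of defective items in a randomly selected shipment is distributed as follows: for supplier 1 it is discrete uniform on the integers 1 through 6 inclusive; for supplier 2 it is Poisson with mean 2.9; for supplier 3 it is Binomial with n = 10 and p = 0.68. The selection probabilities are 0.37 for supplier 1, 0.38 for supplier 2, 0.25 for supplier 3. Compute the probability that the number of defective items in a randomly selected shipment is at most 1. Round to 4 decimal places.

0.1433

Conditional on each supplier, P(X ≤ 1): 1: 0.166667; 2: 0.214591; 3: 0.000250513.
By total probability, P(X ≤ 1) = 0.37·0.166667 + 0.38·0.214591 + 0.25·0.000250513 = 0.143274.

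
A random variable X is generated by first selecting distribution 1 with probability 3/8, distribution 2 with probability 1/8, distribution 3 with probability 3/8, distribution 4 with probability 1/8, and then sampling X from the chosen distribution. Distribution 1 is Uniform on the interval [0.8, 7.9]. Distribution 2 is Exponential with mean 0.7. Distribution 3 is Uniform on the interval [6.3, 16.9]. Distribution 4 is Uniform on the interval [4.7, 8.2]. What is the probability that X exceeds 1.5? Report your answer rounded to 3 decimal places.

0.853

Conditional on each component, P(X > 1.5): 1: 0.901408; 2: 0.117319; 3: 1; 4: 1.
By total probability, P(X > 1.5) = 0.375·0.901408 + 0.125·0.117319 + 0.375·1 + 0.125·1 = 0.852693.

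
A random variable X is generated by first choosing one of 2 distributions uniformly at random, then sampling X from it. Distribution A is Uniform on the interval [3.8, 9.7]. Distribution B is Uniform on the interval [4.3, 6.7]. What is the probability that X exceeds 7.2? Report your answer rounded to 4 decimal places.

0.2119

Conditional on each component, P(X > 7.2): A: 0.423729; B: 0.
By total probability, P(X > 7.2) = 0.5·0.423729 + 0.5·0 = 0.211864.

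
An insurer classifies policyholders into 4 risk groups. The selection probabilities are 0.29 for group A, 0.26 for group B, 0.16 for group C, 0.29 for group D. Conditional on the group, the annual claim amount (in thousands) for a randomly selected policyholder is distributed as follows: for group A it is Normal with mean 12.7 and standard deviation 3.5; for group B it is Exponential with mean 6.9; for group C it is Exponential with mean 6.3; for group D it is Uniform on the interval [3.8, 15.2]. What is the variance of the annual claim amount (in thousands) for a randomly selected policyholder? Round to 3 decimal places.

31.720

Per component, A: μ=12.7, E[X²]=173.54; B: μ=6.9, E[X²]=95.22; C: μ=6.3, E[X²]=79.38; D: μ=9.5, E[X²]=101.08.
E[X] = 0.29·12.7 + 0.26·6.9 + 0.16·6.3 + 0.29·9.5 = 9.24.
E[X²] = 0.29·173.54 + 0.26·95.22 + 0.16·79.38 + 0.29·101.08 = 117.098.
Var(X) = E[X²] − (E[X])² = 117.098 − 85.3776 = 31.7202.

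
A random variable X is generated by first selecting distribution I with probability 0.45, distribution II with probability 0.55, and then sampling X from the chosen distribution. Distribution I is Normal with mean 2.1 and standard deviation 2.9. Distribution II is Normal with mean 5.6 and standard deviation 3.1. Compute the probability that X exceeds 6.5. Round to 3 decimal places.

Conditional on each component, P(X > 6.5): I: 0.0646029; II: 0.385785.
By total probability, P(X > 6.5) = 0.45·0.0646029 + 0.55·0.385785 = 0.241253.

0.241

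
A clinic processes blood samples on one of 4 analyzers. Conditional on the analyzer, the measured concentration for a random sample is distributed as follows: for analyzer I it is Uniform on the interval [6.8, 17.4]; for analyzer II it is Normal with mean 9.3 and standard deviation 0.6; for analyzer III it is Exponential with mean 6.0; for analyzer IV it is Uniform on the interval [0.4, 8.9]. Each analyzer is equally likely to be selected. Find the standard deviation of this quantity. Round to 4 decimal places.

Per component, I: μ=12.1, E[X²]=155.773; II: μ=9.3, E[X²]=86.85; III: μ=6, E[X²]=72; IV: μ=4.65, E[X²]=27.6433.
E[X] = 0.25·12.1 + 0.25·9.3 + 0.25·6 + 0.25·4.65 = 8.0125.
E[X²] = 0.25·155.773 + 0.25·86.85 + 0.25·72 + 0.25·27.6433 = 85.5667.
Var(X) = E[X²] − (E[X])² = 85.5667 − 64.2002 = 21.3665.
SD(X) = √21.3665 = 4.62239.

4.6224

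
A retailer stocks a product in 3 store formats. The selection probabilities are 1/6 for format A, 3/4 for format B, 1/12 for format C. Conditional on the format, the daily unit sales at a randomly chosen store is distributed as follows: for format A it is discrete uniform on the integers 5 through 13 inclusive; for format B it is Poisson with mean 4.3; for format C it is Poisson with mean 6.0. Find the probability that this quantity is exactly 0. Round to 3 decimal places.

Conditional on each format, P(X = 0): A: 0; B: 0.0135686; C: 0.00247875.
By total probability, P(X = 0) = 0.166667·0 + 0.75·0.0135686 + 0.0833333·0.00247875 = 0.010383.

0.010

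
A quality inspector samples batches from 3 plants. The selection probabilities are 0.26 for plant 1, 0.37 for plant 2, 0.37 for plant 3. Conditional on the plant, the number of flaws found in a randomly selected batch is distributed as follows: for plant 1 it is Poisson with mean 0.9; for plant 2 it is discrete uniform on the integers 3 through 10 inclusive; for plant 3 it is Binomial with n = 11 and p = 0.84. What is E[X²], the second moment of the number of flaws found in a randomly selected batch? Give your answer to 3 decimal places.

50.156

For each component E[X²] = Var + (mean)², giving 1: 1.71; 2: 47.5; 3: 86.856.
Overall E[X²] = 0.26·1.71 + 0.37·47.5 + 0.37·86.856 = 50.1563.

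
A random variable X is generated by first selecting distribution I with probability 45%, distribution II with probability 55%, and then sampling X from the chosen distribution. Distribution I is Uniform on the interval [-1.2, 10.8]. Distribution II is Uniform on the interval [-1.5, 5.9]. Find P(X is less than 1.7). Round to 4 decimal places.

0.3466

Conditional on each component, P(X < 1.7): I: 0.241667; II: 0.432432.
By total probability, P(X < 1.7) = 0.45·0.241667 + 0.55·0.432432 = 0.346588.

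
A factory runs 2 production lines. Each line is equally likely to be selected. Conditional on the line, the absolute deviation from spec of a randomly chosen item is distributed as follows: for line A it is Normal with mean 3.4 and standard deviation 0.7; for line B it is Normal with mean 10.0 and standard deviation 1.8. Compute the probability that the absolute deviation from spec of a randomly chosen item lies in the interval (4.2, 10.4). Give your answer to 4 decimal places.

Conditional on each line, P(4.2 < X < 10.4): A: 0.126549; B: 0.587294.
By total probability, P(4.2 < X < 10.4) = 0.5·0.126549 + 0.5·0.587294 = 0.356921.

0.3569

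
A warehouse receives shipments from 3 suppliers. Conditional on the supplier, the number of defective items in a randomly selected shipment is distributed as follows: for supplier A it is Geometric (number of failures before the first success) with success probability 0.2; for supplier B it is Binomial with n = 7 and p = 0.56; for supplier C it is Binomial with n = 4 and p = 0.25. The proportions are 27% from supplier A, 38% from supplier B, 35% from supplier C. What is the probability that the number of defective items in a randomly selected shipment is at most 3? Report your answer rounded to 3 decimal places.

Conditional on each supplier, P(X ≤ 3): A: 0.5904; B: 0.370624; C: 0.996094.
By total probability, P(X ≤ 3) = 0.27·0.5904 + 0.38·0.370624 + 0.35·0.996094 = 0.648878.

0.649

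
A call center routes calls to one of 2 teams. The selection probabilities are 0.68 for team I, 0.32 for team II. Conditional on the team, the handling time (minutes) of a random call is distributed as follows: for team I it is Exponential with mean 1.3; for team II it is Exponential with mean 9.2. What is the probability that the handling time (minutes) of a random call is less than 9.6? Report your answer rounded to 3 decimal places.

Conditional on each team, P(X < 9.6): I: 0.999379; II: 0.647773.
By total probability, P(X < 9.6) = 0.68·0.999379 + 0.32·0.647773 = 0.886865.

0.887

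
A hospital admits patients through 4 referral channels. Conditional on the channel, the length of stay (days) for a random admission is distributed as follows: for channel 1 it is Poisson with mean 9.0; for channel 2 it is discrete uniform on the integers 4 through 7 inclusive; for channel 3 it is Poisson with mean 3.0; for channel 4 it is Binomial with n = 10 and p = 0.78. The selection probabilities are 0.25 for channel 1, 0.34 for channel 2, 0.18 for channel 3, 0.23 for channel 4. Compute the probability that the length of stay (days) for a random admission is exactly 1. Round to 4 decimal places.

0.0272

Conditional on each channel, P(X = 1): 1: 0.00111069; 2: 0; 3: 0.149361; 4: 9.4167e-06.
By total probability, P(X = 1) = 0.25·0.00111069 + 0.34·0 + 0.18·0.149361 + 0.23·9.4167e-06 = 0.0271649.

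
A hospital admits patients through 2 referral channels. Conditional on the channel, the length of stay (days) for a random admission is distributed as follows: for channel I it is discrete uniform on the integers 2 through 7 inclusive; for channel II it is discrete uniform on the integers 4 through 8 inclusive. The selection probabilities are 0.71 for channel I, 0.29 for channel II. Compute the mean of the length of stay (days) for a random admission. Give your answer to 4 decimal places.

4.9350

Component means — I: 4.5; II: 6.
E[X] = 0.71·4.5 + 0.29·6 = 4.935.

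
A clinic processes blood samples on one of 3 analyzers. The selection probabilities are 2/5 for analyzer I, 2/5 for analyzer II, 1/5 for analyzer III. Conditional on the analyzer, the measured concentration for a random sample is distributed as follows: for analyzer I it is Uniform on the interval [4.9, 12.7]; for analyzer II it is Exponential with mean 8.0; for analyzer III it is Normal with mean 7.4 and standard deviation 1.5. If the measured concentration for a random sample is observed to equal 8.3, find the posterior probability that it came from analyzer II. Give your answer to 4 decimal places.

0.1562

Likelihoods f(8.3 | ·): I: 0.128205; II: 0.0442924; III: 0.22215.
Posterior ∝ prior × likelihood. Numerator for II: 0.4·0.0442924 = 0.017717.
Normalizing constant: 0.4·0.128205 + 0.4·0.0442924 + 0.2·0.22215 = 0.113429.
P(II | observation) = 0.017717 / 0.113429 = 0.156194.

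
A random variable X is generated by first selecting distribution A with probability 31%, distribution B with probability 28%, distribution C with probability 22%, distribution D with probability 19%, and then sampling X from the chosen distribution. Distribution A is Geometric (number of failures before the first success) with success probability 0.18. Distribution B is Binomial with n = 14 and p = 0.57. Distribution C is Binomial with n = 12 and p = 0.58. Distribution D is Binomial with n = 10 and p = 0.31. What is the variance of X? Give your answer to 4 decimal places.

Per component, A: μ=4.55556, E[X²]=46.0617; B: μ=7.98, E[X²]=67.1118; C: μ=6.96, E[X²]=51.3648; D: μ=3.1, E[X²]=11.749.
E[X] = 0.31·4.55556 + 0.28·7.98 + 0.22·6.96 + 0.19·3.1 = 5.76682.
E[X²] = 0.31·46.0617 + 0.28·67.1118 + 0.22·51.3648 + 0.19·11.749 = 46.603.
Var(X) = E[X²] − (E[X])² = 46.603 − 33.2562 = 13.3468.

13.3468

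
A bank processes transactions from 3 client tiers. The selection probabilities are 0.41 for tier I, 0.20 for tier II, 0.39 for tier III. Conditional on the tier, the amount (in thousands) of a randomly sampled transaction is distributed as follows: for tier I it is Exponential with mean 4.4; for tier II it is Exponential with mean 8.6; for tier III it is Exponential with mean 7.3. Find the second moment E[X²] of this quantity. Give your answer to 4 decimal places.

87.0254

For each component E[X²] = Var + (mean)², giving I: 38.72; II: 147.92; III: 106.58.
Overall E[X²] = 0.41·38.72 + 0.2·147.92 + 0.39·106.58 = 87.0254.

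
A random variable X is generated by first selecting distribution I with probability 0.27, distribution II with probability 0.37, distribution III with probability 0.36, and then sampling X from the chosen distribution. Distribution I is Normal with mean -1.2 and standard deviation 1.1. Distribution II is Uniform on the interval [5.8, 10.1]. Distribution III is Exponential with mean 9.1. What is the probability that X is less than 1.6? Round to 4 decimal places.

Conditional on each component, P(X < 1.6): I: 0.994543; II: 0; III: 0.161235.
By total probability, P(X < 1.6) = 0.27·0.994543 + 0.37·0 + 0.36·0.161235 = 0.326571.

0.3266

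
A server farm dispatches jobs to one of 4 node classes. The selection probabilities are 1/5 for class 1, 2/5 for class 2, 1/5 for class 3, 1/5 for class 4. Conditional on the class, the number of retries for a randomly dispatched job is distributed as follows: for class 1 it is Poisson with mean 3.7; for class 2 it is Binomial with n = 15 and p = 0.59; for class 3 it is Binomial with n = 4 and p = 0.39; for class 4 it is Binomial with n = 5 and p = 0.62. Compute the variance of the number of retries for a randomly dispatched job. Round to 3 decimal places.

Per component, 1: μ=3.7, E[X²]=17.39; 2: μ=8.85, E[X²]=81.951; 3: μ=1.56, E[X²]=3.3852; 4: μ=3.1, E[X²]=10.788.
E[X] = 0.2·3.7 + 0.4·8.85 + 0.2·1.56 + 0.2·3.1 = 5.212.
E[X²] = 0.2·17.39 + 0.4·81.951 + 0.2·3.3852 + 0.2·10.788 = 39.093.
Var(X) = E[X²] − (E[X])² = 39.093 − 27.1649 = 11.9281.

11.928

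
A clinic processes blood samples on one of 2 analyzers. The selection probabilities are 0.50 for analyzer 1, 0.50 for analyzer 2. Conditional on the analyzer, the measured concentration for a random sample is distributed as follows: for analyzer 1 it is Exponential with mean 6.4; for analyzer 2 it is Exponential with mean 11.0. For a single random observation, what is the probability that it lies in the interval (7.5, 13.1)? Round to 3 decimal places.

0.191

Conditional on each analyzer, P(7.5 < X < 13.1): 1: 0.180648; 2: 0.201752.
By total probability, P(7.5 < X < 13.1) = 0.5·0.180648 + 0.5·0.201752 = 0.1912.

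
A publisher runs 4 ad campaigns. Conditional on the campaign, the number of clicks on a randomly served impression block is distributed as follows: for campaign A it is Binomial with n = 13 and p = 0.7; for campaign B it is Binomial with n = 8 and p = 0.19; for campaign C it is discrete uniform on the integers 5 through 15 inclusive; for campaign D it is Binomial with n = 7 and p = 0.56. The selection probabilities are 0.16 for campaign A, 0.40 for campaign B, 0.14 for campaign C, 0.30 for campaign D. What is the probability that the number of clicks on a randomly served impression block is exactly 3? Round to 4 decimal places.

0.1228

Conditional on each campaign, P(X = 3): A: 0.000579259; B: 0.133929; C: 0; D: 0.230379.
By total probability, P(X = 3) = 0.16·0.000579259 + 0.4·0.133929 + 0.14·0 + 0.3·0.230379 = 0.122778.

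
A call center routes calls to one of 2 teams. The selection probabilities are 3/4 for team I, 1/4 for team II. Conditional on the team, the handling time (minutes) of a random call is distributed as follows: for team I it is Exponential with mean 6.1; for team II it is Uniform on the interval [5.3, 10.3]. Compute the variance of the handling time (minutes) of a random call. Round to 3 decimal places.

Per component, I: μ=6.1, E[X²]=74.42; II: μ=7.8, E[X²]=62.9233.
E[X] = 0.75·6.1 + 0.25·7.8 = 6.525.
E[X²] = 0.75·74.42 + 0.25·62.9233 = 71.5458.
Var(X) = E[X²] − (E[X])² = 71.5458 − 42.5756 = 28.9702.

28.970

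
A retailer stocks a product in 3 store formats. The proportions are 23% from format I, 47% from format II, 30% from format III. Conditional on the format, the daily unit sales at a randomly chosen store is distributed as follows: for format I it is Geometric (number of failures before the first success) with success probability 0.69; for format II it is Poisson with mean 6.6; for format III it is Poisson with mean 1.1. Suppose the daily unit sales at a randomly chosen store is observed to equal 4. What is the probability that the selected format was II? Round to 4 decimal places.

Likelihoods P(X=4 | ·): I: 0.00637229; II: 0.107553; III: 0.0203065.
Posterior ∝ prior × likelihood. Numerator for II: 0.47·0.107553 = 0.0505497.
Normalizing constant: 0.23·0.00637229 + 0.47·0.107553 + 0.3·0.0203065 = 0.0581073.
P(II | observation) = 0.0505497 / 0.0581073 = 0.869937.

0.8699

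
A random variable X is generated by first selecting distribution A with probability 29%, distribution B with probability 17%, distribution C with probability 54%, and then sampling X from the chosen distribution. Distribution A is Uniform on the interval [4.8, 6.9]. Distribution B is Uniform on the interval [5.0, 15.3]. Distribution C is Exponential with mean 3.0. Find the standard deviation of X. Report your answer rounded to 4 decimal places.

Per component, A: μ=5.85, E[X²]=34.59; B: μ=10.15, E[X²]=111.863; C: μ=3, E[X²]=18.
E[X] = 0.29·5.85 + 0.17·10.15 + 0.54·3 = 5.042.
E[X²] = 0.29·34.59 + 0.17·111.863 + 0.54·18 = 38.7679.
Var(X) = E[X²] − (E[X])² = 38.7679 − 25.4218 = 13.3461.
SD(X) = √13.3461 = 3.65323.

3.6532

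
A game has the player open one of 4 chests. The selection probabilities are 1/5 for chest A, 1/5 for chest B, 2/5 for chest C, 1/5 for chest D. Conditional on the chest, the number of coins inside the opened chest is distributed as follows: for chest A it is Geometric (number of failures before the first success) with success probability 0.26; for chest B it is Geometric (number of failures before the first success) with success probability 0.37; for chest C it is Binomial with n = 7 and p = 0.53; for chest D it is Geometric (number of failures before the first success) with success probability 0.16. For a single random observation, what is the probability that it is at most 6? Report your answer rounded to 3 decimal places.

0.904

Conditional on each chest, P(X ≤ 6): A: 0.878487; B: 0.96061; C: 0.988253; D: 0.70491.
By total probability, P(X ≤ 6) = 0.2·0.878487 + 0.2·0.96061 + 0.4·0.988253 + 0.2·0.70491 = 0.904103.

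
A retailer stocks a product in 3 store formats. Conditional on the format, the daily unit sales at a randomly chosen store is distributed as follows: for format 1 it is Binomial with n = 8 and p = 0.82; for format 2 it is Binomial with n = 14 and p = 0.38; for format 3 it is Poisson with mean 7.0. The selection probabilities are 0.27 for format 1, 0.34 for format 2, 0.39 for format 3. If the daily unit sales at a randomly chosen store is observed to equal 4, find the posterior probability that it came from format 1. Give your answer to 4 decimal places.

0.0862

Likelihoods P(X=4 | ·): 1: 0.0332234; 2: 0.17518; 3: 0.0912262.
Posterior ∝ prior × likelihood. Numerator for 1: 0.27·0.0332234 = 0.00897031.
Normalizing constant: 0.27·0.0332234 + 0.34·0.17518 + 0.39·0.0912262 = 0.10411.
P(1 | observation) = 0.00897031 / 0.10411 = 0.0861619.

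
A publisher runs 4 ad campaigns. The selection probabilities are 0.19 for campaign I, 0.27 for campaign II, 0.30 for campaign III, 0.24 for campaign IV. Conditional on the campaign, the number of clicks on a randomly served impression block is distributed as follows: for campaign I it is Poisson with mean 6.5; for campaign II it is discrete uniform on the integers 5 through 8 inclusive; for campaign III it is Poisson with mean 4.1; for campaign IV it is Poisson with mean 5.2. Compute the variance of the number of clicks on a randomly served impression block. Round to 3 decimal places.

5.119

Per component, I: μ=6.5, E[X²]=48.75; II: μ=6.5, E[X²]=43.5; III: μ=4.1, E[X²]=20.91; IV: μ=5.2, E[X²]=32.24.
E[X] = 0.19·6.5 + 0.27·6.5 + 0.3·4.1 + 0.24·5.2 = 5.468.
E[X²] = 0.19·48.75 + 0.27·43.5 + 0.3·20.91 + 0.24·32.24 = 35.0181.
Var(X) = E[X²] − (E[X])² = 35.0181 − 29.899 = 5.11908.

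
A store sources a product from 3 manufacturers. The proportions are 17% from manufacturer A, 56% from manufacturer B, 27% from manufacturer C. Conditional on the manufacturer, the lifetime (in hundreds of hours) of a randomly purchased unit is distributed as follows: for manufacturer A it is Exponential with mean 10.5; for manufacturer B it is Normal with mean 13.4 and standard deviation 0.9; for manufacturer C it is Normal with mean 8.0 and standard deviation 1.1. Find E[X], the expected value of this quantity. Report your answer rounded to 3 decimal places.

Component means — A: 10.5; B: 13.4; C: 8.
E[X] = 0.17·10.5 + 0.56·13.4 + 0.27·8 = 11.449.

11.449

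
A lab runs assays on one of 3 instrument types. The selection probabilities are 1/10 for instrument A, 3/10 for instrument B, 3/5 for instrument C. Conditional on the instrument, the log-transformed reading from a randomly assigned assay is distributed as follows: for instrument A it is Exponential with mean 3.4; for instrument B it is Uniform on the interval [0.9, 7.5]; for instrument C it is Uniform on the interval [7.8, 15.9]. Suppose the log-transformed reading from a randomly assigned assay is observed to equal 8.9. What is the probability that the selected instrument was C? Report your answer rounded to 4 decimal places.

Likelihoods f(8.9 | ·): A: 0.021463; B: 0; C: 0.123457.
Posterior ∝ prior × likelihood. Numerator for C: 0.6·0.123457 = 0.0740741.
Normalizing constant: 0.1·0.021463 + 0.3·0 + 0.6·0.123457 = 0.0762204.
P(C | observation) = 0.0740741 / 0.0762204 = 0.971841.

0.9718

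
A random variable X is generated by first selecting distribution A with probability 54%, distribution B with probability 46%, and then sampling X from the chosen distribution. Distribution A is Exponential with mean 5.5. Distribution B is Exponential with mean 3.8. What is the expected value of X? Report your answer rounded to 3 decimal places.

4.718

Component means — A: 5.5; B: 3.8.
E[X] = 0.54·5.5 + 0.46·3.8 = 4.718.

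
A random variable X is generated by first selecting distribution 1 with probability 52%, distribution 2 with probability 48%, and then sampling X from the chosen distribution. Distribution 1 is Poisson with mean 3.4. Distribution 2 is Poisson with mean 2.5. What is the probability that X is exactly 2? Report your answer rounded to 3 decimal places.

Conditional on each component, P(X = 2): 1: 0.192898; 2: 0.256516.
By total probability, P(X = 2) = 0.52·0.192898 + 0.48·0.256516 = 0.223434.

0.223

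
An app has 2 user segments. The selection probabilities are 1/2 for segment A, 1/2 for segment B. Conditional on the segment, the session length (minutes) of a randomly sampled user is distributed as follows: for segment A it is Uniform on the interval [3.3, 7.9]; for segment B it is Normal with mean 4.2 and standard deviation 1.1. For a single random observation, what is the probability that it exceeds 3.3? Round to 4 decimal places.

Conditional on each segment, P(X > 3.3): A: 1; B: 0.793373.
By total probability, P(X > 3.3) = 0.5·1 + 0.5·0.793373 = 0.896687.

0.8967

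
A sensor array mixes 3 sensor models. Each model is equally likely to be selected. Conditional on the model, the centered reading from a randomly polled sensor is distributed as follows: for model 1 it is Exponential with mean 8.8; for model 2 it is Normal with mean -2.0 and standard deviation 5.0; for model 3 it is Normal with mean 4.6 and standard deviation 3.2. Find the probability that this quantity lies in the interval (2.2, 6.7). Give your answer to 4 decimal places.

Conditional on each model, P(2.2 < X < 6.7): 1: 0.311772; 2: 0.159525; 3: 0.517541.
By total probability, P(2.2 < X < 6.7) = 0.333333·0.311772 + 0.333333·0.159525 + 0.333333·0.517541 = 0.329612.

0.3296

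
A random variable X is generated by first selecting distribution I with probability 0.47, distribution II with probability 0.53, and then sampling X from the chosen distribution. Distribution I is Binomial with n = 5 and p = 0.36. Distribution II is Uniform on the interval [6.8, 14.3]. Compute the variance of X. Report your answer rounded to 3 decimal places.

Per component, I: μ=1.8, E[X²]=4.392; II: μ=10.55, E[X²]=115.99.
E[X] = 0.47·1.8 + 0.53·10.55 = 6.4375.
E[X²] = 0.47·4.392 + 0.53·115.99 = 63.5389.
Var(X) = E[X²] − (E[X])² = 63.5389 − 41.4414 = 22.0975.

22.098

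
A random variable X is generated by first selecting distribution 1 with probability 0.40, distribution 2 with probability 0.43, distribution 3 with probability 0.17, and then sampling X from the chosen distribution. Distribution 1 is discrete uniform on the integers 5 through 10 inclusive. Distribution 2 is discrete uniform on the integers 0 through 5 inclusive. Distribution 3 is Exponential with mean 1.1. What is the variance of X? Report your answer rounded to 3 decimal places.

9.855

Per component, 1: μ=7.5, E[X²]=59.1667; 2: μ=2.5, E[X²]=9.16667; 3: μ=1.1, E[X²]=2.42.
E[X] = 0.4·7.5 + 0.43·2.5 + 0.17·1.1 = 4.262.
E[X²] = 0.4·59.1667 + 0.43·9.16667 + 0.17·2.42 = 28.0197.
Var(X) = E[X²] − (E[X])² = 28.0197 − 18.1646 = 9.85509.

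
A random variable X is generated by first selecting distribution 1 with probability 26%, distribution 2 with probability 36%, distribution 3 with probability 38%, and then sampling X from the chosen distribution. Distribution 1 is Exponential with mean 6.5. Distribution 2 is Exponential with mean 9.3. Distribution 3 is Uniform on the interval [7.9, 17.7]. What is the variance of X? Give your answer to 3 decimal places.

51.494

Per component, 1: μ=6.5, E[X²]=84.5; 2: μ=9.3, E[X²]=172.98; 3: μ=12.8, E[X²]=171.843.
E[X] = 0.26·6.5 + 0.36·9.3 + 0.38·12.8 = 9.902.
E[X²] = 0.26·84.5 + 0.36·172.98 + 0.38·171.843 = 149.543.
Var(X) = E[X²] − (E[X])² = 149.543 − 98.0496 = 51.4937.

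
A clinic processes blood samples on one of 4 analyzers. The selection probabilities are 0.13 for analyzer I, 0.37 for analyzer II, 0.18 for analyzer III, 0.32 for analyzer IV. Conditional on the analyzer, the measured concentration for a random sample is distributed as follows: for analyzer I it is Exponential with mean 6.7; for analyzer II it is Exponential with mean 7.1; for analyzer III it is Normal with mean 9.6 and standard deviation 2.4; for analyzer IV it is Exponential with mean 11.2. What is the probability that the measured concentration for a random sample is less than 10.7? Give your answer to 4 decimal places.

0.7104

Conditional on each analyzer, P(X < 10.7): I: 0.7975; II: 0.778436; III: 0.676644; IV: 0.615325.
By total probability, P(X < 10.7) = 0.13·0.7975 + 0.37·0.778436 + 0.18·0.676644 + 0.32·0.615325 = 0.710396.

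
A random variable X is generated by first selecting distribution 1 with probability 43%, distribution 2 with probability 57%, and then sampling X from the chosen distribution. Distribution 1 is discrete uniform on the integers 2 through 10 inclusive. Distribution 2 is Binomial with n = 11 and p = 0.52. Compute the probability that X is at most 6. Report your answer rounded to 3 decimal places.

Conditional on each component, P(X ≤ 6): 1: 0.555556; 2: 0.678742.
By total probability, P(X ≤ 6) = 0.43·0.555556 + 0.57·0.678742 = 0.625772.

0.626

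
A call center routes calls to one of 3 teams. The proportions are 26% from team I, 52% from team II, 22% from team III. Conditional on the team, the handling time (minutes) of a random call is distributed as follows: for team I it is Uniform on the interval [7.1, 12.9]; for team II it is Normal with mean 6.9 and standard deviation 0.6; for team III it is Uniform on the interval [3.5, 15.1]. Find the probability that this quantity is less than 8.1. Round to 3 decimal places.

Conditional on each team, P(X < 8.1): I: 0.172414; II: 0.97725; III: 0.396552.
By total probability, P(X < 8.1) = 0.26·0.172414 + 0.52·0.97725 + 0.22·0.396552 = 0.640239.

0.640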